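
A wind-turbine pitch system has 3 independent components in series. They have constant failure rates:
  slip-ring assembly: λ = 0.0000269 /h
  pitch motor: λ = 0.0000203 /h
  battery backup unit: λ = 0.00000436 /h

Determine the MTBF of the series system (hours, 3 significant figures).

19400

Series of exponential components: λ_sys = Σ λ_i
λ_sys = 0.0000269 + 0.0000203 + 0.00000436 = 5.1560e-05 /h
MTBF = 1 / λ_sys = 19400 h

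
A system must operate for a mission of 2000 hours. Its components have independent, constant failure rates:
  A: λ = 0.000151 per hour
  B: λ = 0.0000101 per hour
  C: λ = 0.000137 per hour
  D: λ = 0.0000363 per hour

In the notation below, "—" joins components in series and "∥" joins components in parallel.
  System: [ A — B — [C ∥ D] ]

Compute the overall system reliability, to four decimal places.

R(A) = exp(−0.000151 × 2000) = 0.739338
R(B) = exp(−0.0000101 × 2000) = 0.980003
R(C) = exp(−0.000137 × 2000) = 0.760332
R(D) = exp(−0.0000363 × 2000) = 0.929973
Parallel (C and D): 1 − (1 − 0.760332)(1 − 0.929973) = 0.983217
Series (A, B, and [0.983217]): 0.739338 × 0.980003 × 0.983217 = 0.7124

0.7124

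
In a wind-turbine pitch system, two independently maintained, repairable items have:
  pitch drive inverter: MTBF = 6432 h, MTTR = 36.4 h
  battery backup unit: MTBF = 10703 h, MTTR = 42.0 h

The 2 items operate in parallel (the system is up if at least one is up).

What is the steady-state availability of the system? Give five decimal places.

0.99998

A(pitch drive inverter) = MTBF/(MTBF+MTTR) = 6432/(6432+36.4) = 0.994373
A(battery backup unit) = MTBF/(MTBF+MTTR) = 10703/(10703+42.0) = 0.996091
Parallel availability: 1 − (1 − 0.994373)(1 − 0.996091) = 0.99998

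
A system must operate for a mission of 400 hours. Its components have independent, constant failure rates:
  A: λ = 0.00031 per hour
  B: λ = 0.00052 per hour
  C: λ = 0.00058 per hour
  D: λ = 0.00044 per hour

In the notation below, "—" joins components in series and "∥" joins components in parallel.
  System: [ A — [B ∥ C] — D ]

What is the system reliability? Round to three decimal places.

0.712

R(A) = exp(−0.00031 × 400) = 0.88338
R(B) = exp(−0.00052 × 400) = 0.81221
R(C) = exp(−0.00058 × 400) = 0.79295
R(D) = exp(−0.00044 × 400) = 0.83862
Parallel (B and C): 1 − (1 − 0.81221)(1 − 0.79295) = 0.96112
Series (A, [0.96112], and D): 0.88338 × 0.96112 × 0.83862 = 0.712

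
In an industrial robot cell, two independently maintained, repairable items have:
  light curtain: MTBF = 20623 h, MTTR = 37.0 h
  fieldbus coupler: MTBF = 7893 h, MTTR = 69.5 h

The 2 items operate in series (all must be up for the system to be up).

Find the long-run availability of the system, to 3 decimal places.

A(light curtain) = MTBF/(MTBF+MTTR) = 20623/(20623+37.0) = 0.998209
A(fieldbus coupler) = MTBF/(MTBF+MTTR) = 7893/(7893+69.5) = 0.991272
Series availability: 0.998209 × 0.991272 = 0.989

0.989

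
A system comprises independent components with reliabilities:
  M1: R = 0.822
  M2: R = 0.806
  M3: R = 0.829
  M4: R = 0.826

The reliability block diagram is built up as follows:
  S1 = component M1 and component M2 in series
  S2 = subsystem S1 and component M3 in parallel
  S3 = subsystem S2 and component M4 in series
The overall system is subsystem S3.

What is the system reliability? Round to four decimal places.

0.7783

Series (M1 and M2): 0.822000 × 0.806000 = 0.662532
Parallel ([0.662532] and M3): 1 − (1 − 0.662532)(1 − 0.829000) = 0.942293
Series ([0.942293] and M4): 0.942293 × 0.826000 = 0.7783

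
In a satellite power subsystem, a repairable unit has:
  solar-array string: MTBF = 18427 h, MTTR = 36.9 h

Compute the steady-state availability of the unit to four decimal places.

0.9980

A(solar-array string) = MTBF/(MTBF+MTTR) = 18427/(18427+36.9) = 0.9980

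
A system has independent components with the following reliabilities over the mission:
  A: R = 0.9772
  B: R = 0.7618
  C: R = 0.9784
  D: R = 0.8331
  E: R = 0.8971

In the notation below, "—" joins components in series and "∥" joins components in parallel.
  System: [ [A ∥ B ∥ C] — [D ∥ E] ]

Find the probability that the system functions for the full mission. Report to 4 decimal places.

0.9827

Parallel (A, B, and C): 1 − (1 − 0.977200)(1 − 0.761800)(1 − 0.978400) = 0.999883
Parallel (D and E): 1 − (1 − 0.833100)(1 − 0.897100) = 0.982826
Series ([0.999883] and [0.982826]): 0.999883 × 0.982826 = 0.9827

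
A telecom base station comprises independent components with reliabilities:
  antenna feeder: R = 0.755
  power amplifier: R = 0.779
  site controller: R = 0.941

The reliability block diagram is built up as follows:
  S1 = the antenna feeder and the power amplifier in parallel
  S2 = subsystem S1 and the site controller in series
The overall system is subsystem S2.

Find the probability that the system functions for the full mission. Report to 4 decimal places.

0.8900

Parallel (antenna feeder and power amplifier): 1 − (1 − 0.755000)(1 − 0.779000) = 0.945855
Series ([0.945855] and site controller): 0.945855 × 0.941000 = 0.8900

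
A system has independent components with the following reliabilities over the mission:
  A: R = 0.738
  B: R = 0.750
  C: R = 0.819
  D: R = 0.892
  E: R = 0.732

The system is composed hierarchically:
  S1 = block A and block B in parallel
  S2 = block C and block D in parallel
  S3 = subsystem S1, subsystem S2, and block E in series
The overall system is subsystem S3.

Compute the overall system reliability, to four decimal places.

Parallel (A and B): 1 − (1 − 0.738000)(1 − 0.750000) = 0.934500
Parallel (C and D): 1 − (1 − 0.819000)(1 − 0.892000) = 0.980452
Series ([0.934500], [0.980452], and E): 0.934500 × 0.980452 × 0.732000 = 0.6707

0.6707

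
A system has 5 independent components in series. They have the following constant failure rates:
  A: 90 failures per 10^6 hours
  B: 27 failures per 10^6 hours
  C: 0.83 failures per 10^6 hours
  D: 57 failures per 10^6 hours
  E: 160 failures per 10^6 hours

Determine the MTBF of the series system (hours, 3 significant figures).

2990

Series of exponential components: λ_sys = Σ λ_i
λ_sys = 0.000090 + 0.000027 + 0.00000083 + 0.000057 + 0.00016 = 3.3483e-04 /h
MTBF = 1 / λ_sys = 2990 h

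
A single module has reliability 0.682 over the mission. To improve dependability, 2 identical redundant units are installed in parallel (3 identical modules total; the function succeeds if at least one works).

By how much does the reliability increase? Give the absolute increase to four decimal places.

0.2858

R_before = 0.682
R_after = 1 − (1 − 0.682)^3 = 0.9678
ΔR = 0.9678 − 0.682 = 0.2858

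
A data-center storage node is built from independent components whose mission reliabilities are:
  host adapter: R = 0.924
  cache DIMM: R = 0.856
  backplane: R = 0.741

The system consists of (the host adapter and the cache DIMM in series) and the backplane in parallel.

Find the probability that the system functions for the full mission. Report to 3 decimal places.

0.946

Series (host adapter and cache DIMM): 0.92400 × 0.85600 = 0.79094
Parallel ([0.79094] and backplane): 1 − (1 − 0.79094)(1 − 0.74100) = 0.946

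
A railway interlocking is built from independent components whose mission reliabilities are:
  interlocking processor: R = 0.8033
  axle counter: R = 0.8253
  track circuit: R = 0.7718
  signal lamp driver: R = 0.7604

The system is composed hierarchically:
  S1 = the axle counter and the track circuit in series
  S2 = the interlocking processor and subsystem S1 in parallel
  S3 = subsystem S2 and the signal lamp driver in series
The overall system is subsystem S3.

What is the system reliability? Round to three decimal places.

0.706

Series (axle counter and track circuit): 0.82530 × 0.77180 = 0.63697
Parallel (interlocking processor and [0.63697]): 1 − (1 − 0.80330)(1 − 0.63697) = 0.92859
Series ([0.92859] and signal lamp driver): 0.92859 × 0.76040 = 0.706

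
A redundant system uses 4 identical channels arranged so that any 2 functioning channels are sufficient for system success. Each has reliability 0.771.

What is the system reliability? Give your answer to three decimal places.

R = Σ_{i=2}^{4} C(4,i) p^i (1−p)^{4−i} with p = 0.771
C(4,2)·0.771^2·0.229^2 = 0.18704
C(4,3)·0.771^3·0.229^1 = 0.41982
C(4,4)·0.771^4·0.229^0 = 0.35336
Sum = 0.960

0.960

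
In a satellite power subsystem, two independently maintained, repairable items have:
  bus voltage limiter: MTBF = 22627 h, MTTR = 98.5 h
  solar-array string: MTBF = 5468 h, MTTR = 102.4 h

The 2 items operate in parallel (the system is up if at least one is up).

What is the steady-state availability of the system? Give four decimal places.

0.9999

A(bus voltage limiter) = MTBF/(MTBF+MTTR) = 22627/(22627+98.5) = 0.995666
A(solar-array string) = MTBF/(MTBF+MTTR) = 5468/(5468+102.4) = 0.981617
Parallel availability: 1 − (1 − 0.995666)(1 − 0.981617) = 0.9999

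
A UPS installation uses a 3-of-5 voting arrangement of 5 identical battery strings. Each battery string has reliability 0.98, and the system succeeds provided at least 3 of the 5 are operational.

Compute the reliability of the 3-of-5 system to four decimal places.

0.9999

R = Σ_{i=3}^{5} C(5,i) p^i (1−p)^{5−i} with p = 0.98
C(5,3)·0.98^3·0.02^2 = 0.003765
C(5,4)·0.98^4·0.02^1 = 0.092237
C(5,5)·0.98^5·0.02^0 = 0.903921
Sum = 0.9999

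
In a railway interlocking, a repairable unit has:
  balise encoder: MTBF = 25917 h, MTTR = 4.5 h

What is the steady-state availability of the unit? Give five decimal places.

A(balise encoder) = MTBF/(MTBF+MTTR) = 25917/(25917+4.5) = 0.99983

0.99983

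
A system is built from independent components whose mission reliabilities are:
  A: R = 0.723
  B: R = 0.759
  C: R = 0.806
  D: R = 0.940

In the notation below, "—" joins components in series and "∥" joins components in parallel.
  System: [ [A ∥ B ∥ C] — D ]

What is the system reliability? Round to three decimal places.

Parallel (A, B, and C): 1 − (1 − 0.72300)(1 − 0.75900)(1 − 0.80600) = 0.98705
Series ([0.98705] and D): 0.98705 × 0.94000 = 0.928

0.928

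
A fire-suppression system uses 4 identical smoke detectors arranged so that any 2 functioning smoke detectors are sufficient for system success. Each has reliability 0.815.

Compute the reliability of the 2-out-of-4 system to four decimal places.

R = Σ_{i=2}^{4} C(4,i) p^i (1−p)^{4−i} with p = 0.815
C(4,2)·0.815^2·0.185^2 = 0.136399
C(4,3)·0.815^3·0.185^1 = 0.400594
C(4,4)·0.815^4·0.185^0 = 0.441195
Sum = 0.9782

0.9782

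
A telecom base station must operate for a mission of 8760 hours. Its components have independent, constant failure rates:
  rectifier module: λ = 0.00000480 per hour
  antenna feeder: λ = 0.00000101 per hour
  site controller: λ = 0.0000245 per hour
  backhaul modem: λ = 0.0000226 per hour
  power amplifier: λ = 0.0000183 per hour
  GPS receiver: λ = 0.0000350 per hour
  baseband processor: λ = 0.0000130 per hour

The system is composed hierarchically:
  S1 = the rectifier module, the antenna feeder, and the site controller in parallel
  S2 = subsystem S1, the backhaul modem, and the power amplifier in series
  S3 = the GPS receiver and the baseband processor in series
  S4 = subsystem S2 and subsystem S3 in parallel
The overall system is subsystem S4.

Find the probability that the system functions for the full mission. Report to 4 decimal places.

0.8966

R(rectifier module) = exp(−0.00000480 × 8760) = 0.958824
R(antenna feeder) = exp(−0.00000101 × 8760) = 0.991191
R(site controller) = exp(−0.0000245 × 8760) = 0.806848
R(backhaul modem) = exp(−0.0000226 × 8760) = 0.820390
R(power amplifier) = exp(−0.0000183 × 8760) = 0.851881
R(GPS receiver) = exp(−0.0000350 × 8760) = 0.735945
R(baseband processor) = exp(−0.0000130 × 8760) = 0.892365
Parallel (rectifier module, antenna feeder, and site controller): 1 − (1 − 0.958824)(1 − 0.991191)(1 − 0.806848) = 0.999930
Series ([0.999930], backhaul modem, and power amplifier): 0.999930 × 0.820390 × 0.851881 = 0.698826
Series (GPS receiver and baseband processor): 0.735945 × 0.892365 = 0.656732
Parallel ([0.698826] and [0.656732]): 1 − (1 − 0.698826)(1 − 0.656732) = 0.8966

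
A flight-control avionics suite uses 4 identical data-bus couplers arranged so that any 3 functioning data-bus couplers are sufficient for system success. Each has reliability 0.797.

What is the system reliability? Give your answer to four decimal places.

0.8146

R = Σ_{i=3}^{4} C(4,i) p^i (1−p)^{4−i} with p = 0.797
C(4,3)·0.797^3·0.203^1 = 0.411084
C(4,4)·0.797^4·0.203^0 = 0.403490
Sum = 0.8146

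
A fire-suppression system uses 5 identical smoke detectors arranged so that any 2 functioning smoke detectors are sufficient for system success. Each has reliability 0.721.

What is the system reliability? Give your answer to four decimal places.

0.9765

R = Σ_{i=2}^{5} C(5,i) p^i (1−p)^{5−i} with p = 0.721
C(5,2)·0.721^2·0.279^3 = 0.112897
C(5,3)·0.721^3·0.279^2 = 0.291752
C(5,4)·0.721^4·0.279^1 = 0.376977
C(5,5)·0.721^5·0.279^0 = 0.194839
Sum = 0.9765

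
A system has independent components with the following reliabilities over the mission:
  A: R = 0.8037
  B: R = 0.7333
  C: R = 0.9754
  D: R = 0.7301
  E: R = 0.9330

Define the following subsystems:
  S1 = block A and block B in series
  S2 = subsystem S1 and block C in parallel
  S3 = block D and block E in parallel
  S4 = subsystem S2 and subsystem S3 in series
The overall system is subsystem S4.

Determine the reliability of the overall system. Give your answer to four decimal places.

0.9720

Series (A and B): 0.803700 × 0.733300 = 0.589353
Parallel ([0.589353] and C): 1 − (1 − 0.589353)(1 − 0.975400) = 0.989898
Parallel (D and E): 1 − (1 − 0.730100)(1 − 0.933000) = 0.981917
Series ([0.989898] and [0.981917]): 0.989898 × 0.981917 = 0.9720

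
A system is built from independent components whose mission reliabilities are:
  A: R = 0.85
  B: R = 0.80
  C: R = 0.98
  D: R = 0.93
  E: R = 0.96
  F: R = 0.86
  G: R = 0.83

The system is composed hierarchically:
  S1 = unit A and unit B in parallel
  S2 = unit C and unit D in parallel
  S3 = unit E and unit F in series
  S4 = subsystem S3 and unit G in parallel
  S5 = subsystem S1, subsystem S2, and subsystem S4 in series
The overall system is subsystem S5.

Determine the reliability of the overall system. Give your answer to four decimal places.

Parallel (A and B): 1 − (1 − 0.850000)(1 − 0.800000) = 0.970000
Parallel (C and D): 1 − (1 − 0.980000)(1 − 0.930000) = 0.998600
Series (E and F): 0.960000 × 0.860000 = 0.825600
Parallel ([0.825600] and G): 1 − (1 − 0.825600)(1 − 0.830000) = 0.970352
Series ([0.970000], [0.998600], and [0.970352]): 0.970000 × 0.998600 × 0.970352 = 0.9399

0.9399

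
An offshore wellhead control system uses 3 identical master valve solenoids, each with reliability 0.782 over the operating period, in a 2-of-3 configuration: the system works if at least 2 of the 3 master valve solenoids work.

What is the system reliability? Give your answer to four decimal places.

0.8781

R = Σ_{i=2}^{3} C(3,i) p^i (1−p)^{3−i} with p = 0.782
C(3,2)·0.782^2·0.218^1 = 0.399937
C(3,3)·0.782^3·0.218^0 = 0.478212
Sum = 0.8781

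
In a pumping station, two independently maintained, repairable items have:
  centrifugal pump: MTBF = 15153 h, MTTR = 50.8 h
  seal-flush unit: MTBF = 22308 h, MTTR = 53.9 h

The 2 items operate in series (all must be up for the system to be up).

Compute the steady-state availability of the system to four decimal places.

0.9943

A(centrifugal pump) = MTBF/(MTBF+MTTR) = 15153/(15153+50.8) = 0.996659
A(seal-flush unit) = MTBF/(MTBF+MTTR) = 22308/(22308+53.9) = 0.997590
Series availability: 0.996659 × 0.997590 = 0.9943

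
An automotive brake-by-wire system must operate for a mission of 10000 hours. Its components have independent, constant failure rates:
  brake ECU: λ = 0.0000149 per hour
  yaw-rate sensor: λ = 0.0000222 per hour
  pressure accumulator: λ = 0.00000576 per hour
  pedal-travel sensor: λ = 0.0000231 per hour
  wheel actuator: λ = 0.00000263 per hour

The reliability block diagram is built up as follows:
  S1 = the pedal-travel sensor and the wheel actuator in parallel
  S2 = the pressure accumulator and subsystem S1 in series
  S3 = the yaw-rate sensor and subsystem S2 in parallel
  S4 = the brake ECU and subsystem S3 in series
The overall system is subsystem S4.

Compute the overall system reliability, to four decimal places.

R(brake ECU) = exp(−0.0000149 × 10000) = 0.861569
R(yaw-rate sensor) = exp(−0.0000222 × 10000) = 0.800915
R(pressure accumulator) = exp(−0.00000576 × 10000) = 0.944027
R(pedal-travel sensor) = exp(−0.0000231 × 10000) = 0.793739
R(wheel actuator) = exp(−0.00000263 × 10000) = 0.974043
Parallel (pedal-travel sensor and wheel actuator): 1 − (1 − 0.793739)(1 − 0.974043) = 0.994646
Series (pressure accumulator and [0.994646]): 0.944027 × 0.994646 = 0.938973
Parallel (yaw-rate sensor and [0.938973]): 1 − (1 − 0.800915)(1 − 0.938973) = 0.987850
Series (brake ECU and [0.987850]): 0.861569 × 0.987850 = 0.8511

0.8511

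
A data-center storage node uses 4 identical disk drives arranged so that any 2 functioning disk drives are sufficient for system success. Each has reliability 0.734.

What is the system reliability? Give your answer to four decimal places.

R = Σ_{i=2}^{4} C(4,i) p^i (1−p)^{4−i} with p = 0.734
C(4,2)·0.734^2·0.266^2 = 0.228721
C(4,3)·0.734^3·0.266^1 = 0.420756
C(4,4)·0.734^4·0.266^0 = 0.290258
Sum = 0.9397

0.9397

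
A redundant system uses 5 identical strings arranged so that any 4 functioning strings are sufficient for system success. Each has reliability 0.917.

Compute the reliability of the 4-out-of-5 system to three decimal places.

0.942

R = Σ_{i=4}^{5} C(5,i) p^i (1−p)^{5−i} with p = 0.917
C(5,4)·0.917^4·0.083^1 = 0.29344
C(5,5)·0.917^5·0.083^0 = 0.64841
Sum = 0.942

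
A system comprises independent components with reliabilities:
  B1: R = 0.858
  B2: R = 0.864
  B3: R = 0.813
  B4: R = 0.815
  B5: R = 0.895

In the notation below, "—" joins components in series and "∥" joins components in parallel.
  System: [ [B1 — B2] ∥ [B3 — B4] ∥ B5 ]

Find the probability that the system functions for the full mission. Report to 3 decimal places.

0.991

Series (B1 and B2): 0.85800 × 0.86400 = 0.74131
Series (B3 and B4): 0.81300 × 0.81500 = 0.66260
Parallel ([0.74131], [0.66260], and B5): 1 − (1 − 0.74131)(1 − 0.66260)(1 − 0.89500) = 0.991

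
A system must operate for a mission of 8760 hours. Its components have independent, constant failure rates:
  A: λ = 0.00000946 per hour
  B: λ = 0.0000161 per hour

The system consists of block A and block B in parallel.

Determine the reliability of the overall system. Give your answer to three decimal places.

0.990

R(A) = exp(−0.00000946 × 8760) = 0.92047
R(B) = exp(−0.0000161 × 8760) = 0.86846
Parallel (A and B): 1 − (1 − 0.92047)(1 − 0.86846) = 0.990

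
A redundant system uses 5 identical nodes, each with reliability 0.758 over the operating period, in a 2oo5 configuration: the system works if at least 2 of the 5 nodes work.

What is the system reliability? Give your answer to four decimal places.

R = Σ_{i=2}^{5} C(5,i) p^i (1−p)^{5−i} with p = 0.758
C(5,2)·0.758^2·0.242^3 = 0.081430
C(5,3)·0.758^3·0.242^2 = 0.255058
C(5,4)·0.758^4·0.242^1 = 0.399450
C(5,5)·0.758^5·0.242^0 = 0.250234
Sum = 0.9862

0.9862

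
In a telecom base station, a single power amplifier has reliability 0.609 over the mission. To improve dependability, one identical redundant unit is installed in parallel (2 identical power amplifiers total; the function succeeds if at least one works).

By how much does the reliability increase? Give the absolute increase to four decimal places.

0.2381

R_before = 0.609
R_after = 1 − (1 − 0.609)^2 = 0.8471
ΔR = 0.8471 − 0.609 = 0.2381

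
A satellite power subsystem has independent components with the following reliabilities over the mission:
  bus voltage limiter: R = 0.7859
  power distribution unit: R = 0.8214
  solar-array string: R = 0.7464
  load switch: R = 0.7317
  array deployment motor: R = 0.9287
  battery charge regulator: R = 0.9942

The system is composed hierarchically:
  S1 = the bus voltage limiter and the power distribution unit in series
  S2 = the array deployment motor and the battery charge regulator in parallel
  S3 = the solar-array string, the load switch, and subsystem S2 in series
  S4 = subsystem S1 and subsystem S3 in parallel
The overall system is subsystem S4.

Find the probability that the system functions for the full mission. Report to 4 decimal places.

Series (bus voltage limiter and power distribution unit): 0.785900 × 0.821400 = 0.645538
Parallel (array deployment motor and battery charge regulator): 1 − (1 − 0.928700)(1 − 0.994200) = 0.999586
Series (solar-array string, load switch, and [0.999586]): 0.746400 × 0.731700 × 0.999586 = 0.545915
Parallel ([0.645538] and [0.545915]): 1 − (1 − 0.645538)(1 − 0.545915) = 0.8390

0.8390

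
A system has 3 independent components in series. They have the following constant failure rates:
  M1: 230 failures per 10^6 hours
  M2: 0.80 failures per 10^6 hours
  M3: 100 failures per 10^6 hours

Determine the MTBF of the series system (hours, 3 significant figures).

3020

Series of exponential components: λ_sys = Σ λ_i
λ_sys = 0.00023 + 0.00000080 + 0.00010 = 3.3080e-04 /h
MTBF = 1 / λ_sys = 3020 h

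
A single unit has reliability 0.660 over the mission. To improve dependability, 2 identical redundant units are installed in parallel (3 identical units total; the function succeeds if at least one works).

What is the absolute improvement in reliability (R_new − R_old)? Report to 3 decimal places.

0.301

R_before = 0.660
R_after = 1 − (1 − 0.660)^3 = 0.961
ΔR = 0.961 − 0.660 = 0.301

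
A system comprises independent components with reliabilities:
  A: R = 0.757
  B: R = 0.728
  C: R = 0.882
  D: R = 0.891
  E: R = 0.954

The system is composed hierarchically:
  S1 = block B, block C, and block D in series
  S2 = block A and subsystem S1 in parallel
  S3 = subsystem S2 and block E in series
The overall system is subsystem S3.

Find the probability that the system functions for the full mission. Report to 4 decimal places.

0.8548

Series (B, C, and D): 0.728000 × 0.882000 × 0.891000 = 0.572108
Parallel (A and [0.572108]): 1 − (1 − 0.757000)(1 − 0.572108) = 0.896022
Series ([0.896022] and E): 0.896022 × 0.954000 = 0.8548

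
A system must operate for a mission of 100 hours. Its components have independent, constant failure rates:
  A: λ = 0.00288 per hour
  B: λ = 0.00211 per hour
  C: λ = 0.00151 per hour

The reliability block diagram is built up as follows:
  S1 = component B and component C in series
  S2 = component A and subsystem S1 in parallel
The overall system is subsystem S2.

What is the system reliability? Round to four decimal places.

0.9240

R(A) = exp(−0.00288 × 100) = 0.749762
R(B) = exp(−0.00211 × 100) = 0.809774
R(C) = exp(−0.00151 × 100) = 0.859848
Series (B and C): 0.809774 × 0.859848 = 0.696283
Parallel (A and [0.696283]): 1 − (1 − 0.749762)(1 − 0.696283) = 0.9240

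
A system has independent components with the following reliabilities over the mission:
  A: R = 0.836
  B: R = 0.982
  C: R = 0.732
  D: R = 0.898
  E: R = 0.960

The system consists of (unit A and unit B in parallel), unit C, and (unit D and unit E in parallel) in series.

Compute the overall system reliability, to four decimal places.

0.7269

Parallel (A and B): 1 − (1 − 0.836000)(1 − 0.982000) = 0.997048
Parallel (D and E): 1 − (1 − 0.898000)(1 − 0.960000) = 0.995920
Series ([0.997048], C, and [0.995920]): 0.997048 × 0.732000 × 0.995920 = 0.7269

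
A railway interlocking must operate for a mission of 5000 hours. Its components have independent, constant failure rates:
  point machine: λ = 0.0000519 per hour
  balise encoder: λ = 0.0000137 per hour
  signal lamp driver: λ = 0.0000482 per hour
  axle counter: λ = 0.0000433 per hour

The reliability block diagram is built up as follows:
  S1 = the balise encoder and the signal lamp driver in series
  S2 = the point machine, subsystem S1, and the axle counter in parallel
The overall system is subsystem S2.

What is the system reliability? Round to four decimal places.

0.9882

R(point machine) = exp(−0.0000519 × 5000) = 0.771437
R(balise encoder) = exp(−0.0000137 × 5000) = 0.933793
R(signal lamp driver) = exp(−0.0000482 × 5000) = 0.785842
R(axle counter) = exp(−0.0000433 × 5000) = 0.805333
Series (balise encoder and signal lamp driver): 0.933793 × 0.785842 = 0.733814
Parallel (point machine, [0.733814], and axle counter): 1 − (1 − 0.771437)(1 − 0.733814)(1 − 0.805333) = 0.9882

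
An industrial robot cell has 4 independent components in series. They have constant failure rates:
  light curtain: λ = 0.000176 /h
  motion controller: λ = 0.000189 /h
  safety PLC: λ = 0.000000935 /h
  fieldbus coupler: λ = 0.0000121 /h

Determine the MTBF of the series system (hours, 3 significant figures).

2650

Series of exponential components: λ_sys = Σ λ_i
λ_sys = 0.000176 + 0.000189 + 0.000000935 + 0.0000121 = 3.7803e-04 /h
MTBF = 1 / λ_sys = 2650 h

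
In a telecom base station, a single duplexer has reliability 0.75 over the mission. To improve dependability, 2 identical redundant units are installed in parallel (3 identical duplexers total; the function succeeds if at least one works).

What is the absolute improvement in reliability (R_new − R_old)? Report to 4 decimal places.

0.2344

R_before = 0.75
R_after = 1 − (1 − 0.75)^3 = 0.9844
ΔR = 0.9844 − 0.75 = 0.2344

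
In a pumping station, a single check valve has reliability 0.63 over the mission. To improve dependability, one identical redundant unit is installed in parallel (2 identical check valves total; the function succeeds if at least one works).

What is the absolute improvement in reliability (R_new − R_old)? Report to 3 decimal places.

R_before = 0.63
R_after = 1 − (1 − 0.63)^2 = 0.863
ΔR = 0.863 − 0.63 = 0.233

0.233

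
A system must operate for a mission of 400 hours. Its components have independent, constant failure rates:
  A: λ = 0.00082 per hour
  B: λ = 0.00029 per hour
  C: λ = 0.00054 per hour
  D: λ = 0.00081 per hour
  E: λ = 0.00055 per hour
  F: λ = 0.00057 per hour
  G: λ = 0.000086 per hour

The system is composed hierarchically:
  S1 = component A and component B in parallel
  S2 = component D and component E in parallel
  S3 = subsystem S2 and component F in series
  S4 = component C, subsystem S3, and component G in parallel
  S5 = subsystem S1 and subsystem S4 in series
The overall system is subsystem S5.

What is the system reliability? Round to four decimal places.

R(A) = exp(−0.00082 × 400) = 0.720363
R(B) = exp(−0.00029 × 400) = 0.890475
R(C) = exp(−0.00054 × 400) = 0.805735
R(D) = exp(−0.00081 × 400) = 0.723250
R(E) = exp(−0.00055 × 400) = 0.802519
R(F) = exp(−0.00057 × 400) = 0.796124
R(G) = exp(−0.000086 × 400) = 0.966185
Parallel (A and B): 1 − (1 − 0.720363)(1 − 0.890475) = 0.969373
Parallel (D and E): 1 − (1 − 0.723250)(1 − 0.802519) = 0.945347
Series ([0.945347] and F): 0.945347 × 0.796124 = 0.752613
Parallel (C, [0.752613], and G): 1 − (1 − 0.805735)(1 − 0.752613)(1 − 0.966185) = 0.998375
Series ([0.969373] and [0.998375]): 0.969373 × 0.998375 = 0.9678

0.9678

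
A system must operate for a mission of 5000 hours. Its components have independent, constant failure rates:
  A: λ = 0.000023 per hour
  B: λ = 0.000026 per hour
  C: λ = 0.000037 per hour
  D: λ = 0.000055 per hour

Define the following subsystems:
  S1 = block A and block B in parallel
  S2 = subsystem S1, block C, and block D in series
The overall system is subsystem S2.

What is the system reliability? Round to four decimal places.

R(A) = exp(−0.000023 × 5000) = 0.891366
R(B) = exp(−0.000026 × 5000) = 0.878095
R(C) = exp(−0.000037 × 5000) = 0.831104
R(D) = exp(−0.000055 × 5000) = 0.759572
Parallel (A and B): 1 − (1 − 0.891366)(1 − 0.878095) = 0.986757
Series ([0.986757], C, and D): 0.986757 × 0.831104 × 0.759572 = 0.6229

0.6229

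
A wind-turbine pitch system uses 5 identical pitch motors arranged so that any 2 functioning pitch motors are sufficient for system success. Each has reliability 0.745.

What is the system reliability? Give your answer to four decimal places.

R = Σ_{i=2}^{5} C(5,i) p^i (1−p)^{5−i} with p = 0.745
C(5,2)·0.745^2·0.255^3 = 0.092031
C(5,3)·0.745^3·0.255^2 = 0.268874
C(5,4)·0.745^4·0.255^1 = 0.392767
C(5,5)·0.745^5·0.255^0 = 0.229499
Sum = 0.9832

0.9832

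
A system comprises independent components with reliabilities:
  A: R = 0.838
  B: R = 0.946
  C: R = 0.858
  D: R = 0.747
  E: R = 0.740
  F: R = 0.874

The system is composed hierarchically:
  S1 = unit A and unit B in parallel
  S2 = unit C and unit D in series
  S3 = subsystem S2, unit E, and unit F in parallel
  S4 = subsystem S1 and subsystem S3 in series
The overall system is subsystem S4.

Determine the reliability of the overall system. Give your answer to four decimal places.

0.9796

Parallel (A and B): 1 − (1 − 0.838000)(1 − 0.946000) = 0.991252
Series (C and D): 0.858000 × 0.747000 = 0.640926
Parallel ([0.640926], E, and F): 1 − (1 − 0.640926)(1 − 0.740000)(1 − 0.874000) = 0.988237
Series ([0.991252] and [0.988237]): 0.991252 × 0.988237 = 0.9796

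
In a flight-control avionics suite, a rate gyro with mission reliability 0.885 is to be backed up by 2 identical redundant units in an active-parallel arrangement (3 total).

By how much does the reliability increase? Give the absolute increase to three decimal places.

R_before = 0.885
R_after = 1 − (1 − 0.885)^3 = 0.998
ΔR = 0.998 − 0.885 = 0.113

0.113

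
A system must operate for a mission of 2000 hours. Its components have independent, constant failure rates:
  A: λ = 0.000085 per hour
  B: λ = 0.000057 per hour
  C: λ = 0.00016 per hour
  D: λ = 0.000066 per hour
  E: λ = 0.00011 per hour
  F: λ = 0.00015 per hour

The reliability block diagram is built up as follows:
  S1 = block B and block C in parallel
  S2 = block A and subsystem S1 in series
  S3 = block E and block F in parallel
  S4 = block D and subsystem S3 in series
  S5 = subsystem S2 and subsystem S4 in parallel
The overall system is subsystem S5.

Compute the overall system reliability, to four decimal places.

R(A) = exp(−0.000085 × 2000) = 0.843665
R(B) = exp(−0.000057 × 2000) = 0.892258
R(C) = exp(−0.00016 × 2000) = 0.726149
R(D) = exp(−0.000066 × 2000) = 0.876341
R(E) = exp(−0.00011 × 2000) = 0.802519
R(F) = exp(−0.00015 × 2000) = 0.740818
Parallel (B and C): 1 − (1 − 0.892258)(1 − 0.726149) = 0.970495
Series (A and [0.970495]): 0.843665 × 0.970495 = 0.818773
Parallel (E and F): 1 − (1 − 0.802519)(1 − 0.740818) = 0.948816
Series (D and [0.948816]): 0.876341 × 0.948816 = 0.831486
Parallel ([0.818773] and [0.831486]): 1 − (1 − 0.818773)(1 − 0.831486) = 0.9695

0.9695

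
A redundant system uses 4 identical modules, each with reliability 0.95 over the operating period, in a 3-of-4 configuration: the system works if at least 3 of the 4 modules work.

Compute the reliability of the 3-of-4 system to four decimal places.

R = Σ_{i=3}^{4} C(4,i) p^i (1−p)^{4−i} with p = 0.95
C(4,3)·0.95^3·0.05^1 = 0.171475
C(4,4)·0.95^4·0.05^0 = 0.814506
Sum = 0.9860

0.9860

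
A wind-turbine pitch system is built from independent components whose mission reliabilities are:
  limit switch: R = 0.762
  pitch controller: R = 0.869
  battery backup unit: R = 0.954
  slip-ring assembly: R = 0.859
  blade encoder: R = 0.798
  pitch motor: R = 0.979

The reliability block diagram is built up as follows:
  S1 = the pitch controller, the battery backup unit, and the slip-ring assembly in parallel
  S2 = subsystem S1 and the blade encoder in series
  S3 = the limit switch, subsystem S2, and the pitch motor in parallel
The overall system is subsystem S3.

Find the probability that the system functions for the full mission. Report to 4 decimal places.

0.9990

Parallel (pitch controller, battery backup unit, and slip-ring assembly): 1 − (1 − 0.869000)(1 − 0.954000)(1 − 0.859000) = 0.999150
Series ([0.999150] and blade encoder): 0.999150 × 0.798000 = 0.797322
Parallel (limit switch, [0.797322], and pitch motor): 1 − (1 − 0.762000)(1 − 0.797322)(1 − 0.979000) = 0.9990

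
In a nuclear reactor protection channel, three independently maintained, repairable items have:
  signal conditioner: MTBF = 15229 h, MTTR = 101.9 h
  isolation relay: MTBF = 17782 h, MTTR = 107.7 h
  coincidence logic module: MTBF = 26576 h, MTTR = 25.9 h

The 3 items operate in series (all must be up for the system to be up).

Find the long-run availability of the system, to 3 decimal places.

A(signal conditioner) = MTBF/(MTBF+MTTR) = 15229/(15229+101.9) = 0.993353
A(isolation relay) = MTBF/(MTBF+MTTR) = 17782/(17782+107.7) = 0.993980
A(coincidence logic module) = MTBF/(MTBF+MTTR) = 26576/(26576+25.9) = 0.999026
Series availability: 0.993353 × 0.993980 × 0.999026 = 0.986

0.986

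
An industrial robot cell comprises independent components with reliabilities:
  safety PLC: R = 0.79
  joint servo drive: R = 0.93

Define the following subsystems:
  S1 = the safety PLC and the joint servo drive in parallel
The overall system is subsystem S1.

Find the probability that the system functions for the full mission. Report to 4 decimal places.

0.9853

Parallel (safety PLC and joint servo drive): 1 − (1 − 0.790000)(1 − 0.930000) = 0.9853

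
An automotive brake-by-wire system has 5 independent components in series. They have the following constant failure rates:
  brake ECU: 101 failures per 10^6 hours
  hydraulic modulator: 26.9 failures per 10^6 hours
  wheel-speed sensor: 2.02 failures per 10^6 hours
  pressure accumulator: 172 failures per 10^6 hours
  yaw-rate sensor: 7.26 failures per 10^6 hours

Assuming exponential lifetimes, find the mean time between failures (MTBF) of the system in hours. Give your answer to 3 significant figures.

3230

Series of exponential components: λ_sys = Σ λ_i
λ_sys = 0.000101 + 0.0000269 + 0.00000202 + 0.000172 + 0.00000726 = 3.0918e-04 /h
MTBF = 1 / λ_sys = 3230 h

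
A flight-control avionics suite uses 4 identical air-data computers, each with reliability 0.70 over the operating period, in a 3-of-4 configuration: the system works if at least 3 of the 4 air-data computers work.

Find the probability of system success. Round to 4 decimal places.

0.6517

R = Σ_{i=3}^{4} C(4,i) p^i (1−p)^{4−i} with p = 0.70
C(4,3)·0.70^3·0.30^1 = 0.411600
C(4,4)·0.70^4·0.30^0 = 0.240100
Sum = 0.6517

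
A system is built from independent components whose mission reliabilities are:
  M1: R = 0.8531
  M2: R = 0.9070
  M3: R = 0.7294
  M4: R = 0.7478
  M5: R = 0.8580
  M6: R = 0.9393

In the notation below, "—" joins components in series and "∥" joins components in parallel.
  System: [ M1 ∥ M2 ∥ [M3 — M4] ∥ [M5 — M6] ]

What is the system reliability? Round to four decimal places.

0.9988

Series (M3 and M4): 0.729400 × 0.747800 = 0.545445
Series (M5 and M6): 0.858000 × 0.939300 = 0.805919
Parallel (M1, M2, [0.545445], and [0.805919]): 1 − (1 − 0.853100)(1 − 0.907000)(1 − 0.545445)(1 − 0.805919) = 0.9988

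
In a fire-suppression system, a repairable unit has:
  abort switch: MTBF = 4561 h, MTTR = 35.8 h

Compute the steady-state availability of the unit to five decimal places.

A(abort switch) = MTBF/(MTBF+MTTR) = 4561/(4561+35.8) = 0.99221

0.99221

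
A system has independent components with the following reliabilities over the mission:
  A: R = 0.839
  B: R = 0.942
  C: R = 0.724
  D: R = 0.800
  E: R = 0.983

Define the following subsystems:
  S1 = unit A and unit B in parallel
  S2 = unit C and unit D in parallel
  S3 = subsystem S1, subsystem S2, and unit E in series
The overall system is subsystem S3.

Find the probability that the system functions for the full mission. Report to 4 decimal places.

0.9201

Parallel (A and B): 1 − (1 − 0.839000)(1 − 0.942000) = 0.990662
Parallel (C and D): 1 − (1 − 0.724000)(1 − 0.800000) = 0.944800
Series ([0.990662], [0.944800], and E): 0.990662 × 0.944800 × 0.983000 = 0.9201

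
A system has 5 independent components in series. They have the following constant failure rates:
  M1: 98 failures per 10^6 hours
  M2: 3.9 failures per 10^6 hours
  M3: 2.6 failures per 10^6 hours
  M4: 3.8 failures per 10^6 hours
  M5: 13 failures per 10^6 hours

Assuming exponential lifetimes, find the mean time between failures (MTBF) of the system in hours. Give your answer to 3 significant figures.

8240

Series of exponential components: λ_sys = Σ λ_i
λ_sys = 0.000098 + 0.0000039 + 0.0000026 + 0.0000038 + 0.000013 = 1.2130e-04 /h
MTBF = 1 / λ_sys = 8240 h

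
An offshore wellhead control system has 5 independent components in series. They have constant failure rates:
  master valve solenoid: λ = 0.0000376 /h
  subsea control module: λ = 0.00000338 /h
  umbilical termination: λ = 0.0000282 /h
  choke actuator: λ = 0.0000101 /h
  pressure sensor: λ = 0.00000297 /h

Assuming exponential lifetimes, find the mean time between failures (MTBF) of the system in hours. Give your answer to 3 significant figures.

12200

Series of exponential components: λ_sys = Σ λ_i
λ_sys = 0.0000376 + 0.00000338 + 0.0000282 + 0.0000101 + 0.00000297 = 8.2250e-05 /h
MTBF = 1 / λ_sys = 12200 h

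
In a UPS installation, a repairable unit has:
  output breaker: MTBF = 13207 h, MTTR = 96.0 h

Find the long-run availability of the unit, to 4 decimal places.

A(output breaker) = MTBF/(MTBF+MTTR) = 13207/(13207+96.0) = 0.9928

0.9928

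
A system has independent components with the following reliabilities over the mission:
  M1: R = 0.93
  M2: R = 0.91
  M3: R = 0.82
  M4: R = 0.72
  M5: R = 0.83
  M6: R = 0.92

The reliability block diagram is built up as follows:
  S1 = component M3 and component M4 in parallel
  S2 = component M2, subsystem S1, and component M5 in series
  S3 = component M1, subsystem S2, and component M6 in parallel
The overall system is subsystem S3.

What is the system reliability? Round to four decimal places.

Parallel (M3 and M4): 1 − (1 − 0.820000)(1 − 0.720000) = 0.949600
Series (M2, [0.949600], and M5): 0.910000 × 0.949600 × 0.830000 = 0.717233
Parallel (M1, [0.717233], and M6): 1 − (1 − 0.930000)(1 − 0.717233)(1 − 0.920000) = 0.9984

0.9984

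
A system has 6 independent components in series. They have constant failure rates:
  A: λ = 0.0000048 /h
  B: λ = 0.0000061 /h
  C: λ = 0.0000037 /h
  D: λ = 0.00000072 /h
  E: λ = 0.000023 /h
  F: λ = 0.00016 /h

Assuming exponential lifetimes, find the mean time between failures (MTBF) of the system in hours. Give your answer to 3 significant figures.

Series of exponential components: λ_sys = Σ λ_i
λ_sys = 0.0000048 + 0.0000061 + 0.0000037 + 0.00000072 + 0.000023 + 0.00016 = 1.9832e-04 /h
MTBF = 1 / λ_sys = 5040 h

5040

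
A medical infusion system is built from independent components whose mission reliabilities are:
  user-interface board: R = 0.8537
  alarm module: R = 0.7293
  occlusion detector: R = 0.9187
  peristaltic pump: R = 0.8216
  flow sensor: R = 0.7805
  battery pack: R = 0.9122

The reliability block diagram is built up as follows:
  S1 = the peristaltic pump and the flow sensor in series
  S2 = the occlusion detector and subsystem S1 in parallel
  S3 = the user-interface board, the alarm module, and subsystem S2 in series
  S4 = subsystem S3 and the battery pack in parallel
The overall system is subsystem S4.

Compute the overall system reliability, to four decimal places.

0.9653

Series (peristaltic pump and flow sensor): 0.821600 × 0.780500 = 0.641259
Parallel (occlusion detector and [0.641259]): 1 − (1 − 0.918700)(1 − 0.641259) = 0.970834
Series (user-interface board, alarm module, and [0.970834]): 0.853700 × 0.729300 × 0.970834 = 0.604445
Parallel ([0.604445] and battery pack): 1 − (1 − 0.604445)(1 − 0.912200) = 0.9653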